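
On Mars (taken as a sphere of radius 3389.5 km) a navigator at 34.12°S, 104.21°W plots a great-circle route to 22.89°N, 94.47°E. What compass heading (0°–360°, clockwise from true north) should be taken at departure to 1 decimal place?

Δλ = -161.320° = -2.8156 rad.
y = sin Δλ · cos φ₂ = (-0.3203)(0.9213) = -0.2951
x = cos φ₁ sin φ₂ − sin φ₁ cos φ₂ cos Δλ = (0.8279)(0.3890) − (-0.5609)(0.9213)(-0.9473) = -0.1675
θ = atan2(y, x) = -119.59°; adding 360° gives 240.4°.

240.4°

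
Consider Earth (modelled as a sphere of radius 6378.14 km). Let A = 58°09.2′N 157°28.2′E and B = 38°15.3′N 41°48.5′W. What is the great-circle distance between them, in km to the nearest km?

9156 km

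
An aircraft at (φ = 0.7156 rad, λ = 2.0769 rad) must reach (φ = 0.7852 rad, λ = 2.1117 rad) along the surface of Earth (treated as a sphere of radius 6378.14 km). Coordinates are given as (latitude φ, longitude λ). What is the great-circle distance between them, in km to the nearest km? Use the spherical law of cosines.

473 km

Let φ₁ = 0.7156 rad, φ₂ = 0.7852 rad, and Δλ = 0.0348 rad.
cos c = sin φ₁ sin φ₂ + cos φ₁ cos φ₂ cos Δλ = (0.6561)(0.7070) + (0.7547)(0.7072)(0.9994) = 0.99726,
so c = arccos(0.99726) = 0.07410 rad.
Distance = R·c = 6378.14 × 0.0741 ≈ 473 km.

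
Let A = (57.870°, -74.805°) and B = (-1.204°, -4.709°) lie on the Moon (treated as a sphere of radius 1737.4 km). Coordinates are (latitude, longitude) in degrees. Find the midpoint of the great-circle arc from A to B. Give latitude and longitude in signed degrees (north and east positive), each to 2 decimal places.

32.78°, -27.66°

Central angle δ = 1.4068 rad. Interpolating on the sphere with fraction f = 0.5:
P = [sin((1−f)δ)·A + sin(fδ)·B] / sin δ = 0.6556·A + 0.6556·B in Cartesian coordinates,
giving P = (0.7447, -0.3903, 0.5414), i.e. latitude 32.78°, longitude -27.66°.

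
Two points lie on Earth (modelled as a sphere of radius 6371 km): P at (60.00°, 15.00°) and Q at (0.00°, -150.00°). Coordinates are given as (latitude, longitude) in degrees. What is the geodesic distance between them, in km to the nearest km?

13219 km

Let φ₁ = 1.0472 rad, φ₂ = 0.0000 rad, and Δλ = -2.8798 rad.
cos c = sin φ₁ sin φ₂ + cos φ₁ cos φ₂ cos Δλ = (0.8660)(0.0000) + (0.5000)(1.0000)(-0.9659) = -0.48296,
so c = arccos(-0.48296) = 2.07483 rad.
Distance = R·c = 6371 × 2.0748 ≈ 13219 km.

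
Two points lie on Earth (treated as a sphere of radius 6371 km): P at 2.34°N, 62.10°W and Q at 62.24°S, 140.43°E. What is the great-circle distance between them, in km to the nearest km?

With latitudes φ₁ = 2.340°, φ₂ = -62.240° and longitude difference Δλ = -157.470°:
cos c = sin φ₁ sin φ₂ + cos φ₁ cos φ₂ cos Δλ = (0.0408)(-0.8849) + (0.9992)(0.4658)(-0.9237) = -0.46599,
so c = arccos(-0.46599) = 2.05555 rad.
Distance = R·c = 6371 × 2.0556 ≈ 13096 km.

13096 km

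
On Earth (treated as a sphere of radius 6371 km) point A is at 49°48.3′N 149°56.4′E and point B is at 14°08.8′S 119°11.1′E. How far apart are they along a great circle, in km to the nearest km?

7722 km

With latitudes φ₁ = 49.805°, φ₂ = -14.147° and longitude difference Δλ = -30.755°:
cos c = sin φ₁ sin φ₂ + cos φ₁ cos φ₂ cos Δλ = (0.7639)(-0.2444) + (0.6454)(0.9697)(0.8594) = 0.35112,
so c = arccos(0.35112) = 1.21203 rad.
Distance = R·c = 6371 × 1.2120 ≈ 7722 km.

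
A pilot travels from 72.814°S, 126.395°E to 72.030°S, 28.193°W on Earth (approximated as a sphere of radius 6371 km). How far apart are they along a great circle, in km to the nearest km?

3810 km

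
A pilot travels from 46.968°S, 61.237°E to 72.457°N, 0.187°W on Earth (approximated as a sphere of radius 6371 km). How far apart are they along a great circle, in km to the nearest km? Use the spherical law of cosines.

14096 km

Let φ₁ = -0.8197 rad, φ₂ = 1.2646 rad, and Δλ = -1.0721 rad.
cos c = sin φ₁ sin φ₂ + cos φ₁ cos φ₂ cos Δλ = (-0.7310)(0.9535) + (0.6824)(0.3014)(0.4783) = -0.59859,
so c = arccos(-0.59859) = 2.21253 rad.
Distance = R·c = 6371 × 2.2125 ≈ 14096 km.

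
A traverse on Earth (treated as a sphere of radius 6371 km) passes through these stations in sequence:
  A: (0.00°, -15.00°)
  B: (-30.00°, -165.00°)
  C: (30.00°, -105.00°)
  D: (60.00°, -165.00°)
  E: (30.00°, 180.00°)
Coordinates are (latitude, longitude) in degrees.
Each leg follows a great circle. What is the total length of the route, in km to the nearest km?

Leg A→B: central angle 2.4189 rad, distance 15410.5 km.
Leg B→C: central angle 1.4455 rad, distance 9209.1 km.
Leg C→D: central angle 0.8638 rad, distance 5503.6 km.
Leg D→E: central angle 0.5524 rad, distance 3519.3 km.
Total: 15410.5 + 9209.1 + 5503.6 + 3519.3 ≈ 33642 km.

33642 km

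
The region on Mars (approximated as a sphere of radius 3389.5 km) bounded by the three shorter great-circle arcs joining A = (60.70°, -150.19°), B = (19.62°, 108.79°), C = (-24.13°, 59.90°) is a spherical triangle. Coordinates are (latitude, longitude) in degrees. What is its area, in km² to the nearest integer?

Side lengths (central angles): a = 1.1286, b = 2.4083, c = 1.3646 rad; semiperimeter s = 2.4507.
By l'Huilier's theorem, tan(E/4) = √[tan(s/2) tan((s−a)/2) tan((s−b)/2) tan((s−c)/2)], giving spherical excess E = 0.6598 rad.
Area = E·R² = 0.6598 × (3389.5)² ≈ 7580745 km².

7580745 km²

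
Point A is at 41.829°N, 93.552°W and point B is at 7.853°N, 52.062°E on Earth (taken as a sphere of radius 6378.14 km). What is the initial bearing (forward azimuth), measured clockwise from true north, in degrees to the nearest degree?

41°

Δλ = 145.614° = 2.5414 rad.
y = sin Δλ · cos φ₂ = (0.5648)(0.9906) = 0.5595
x = cos φ₁ sin φ₂ − sin φ₁ cos φ₂ cos Δλ = (0.7451)(0.1366) − (0.6669)(0.9906)(-0.8253) = 0.6470
θ = atan2(y, x) = 40.85°, so the bearing is 41°.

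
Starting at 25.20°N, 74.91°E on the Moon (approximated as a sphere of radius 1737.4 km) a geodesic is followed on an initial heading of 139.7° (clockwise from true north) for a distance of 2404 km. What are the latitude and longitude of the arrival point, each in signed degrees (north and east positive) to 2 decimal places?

Angular distance δ = d/R = 2404/1737.4 = 1.38368 rad; initial bearing θ = 2.4382 rad.
sin φ₂ = sin φ₁ cos δ + cos φ₁ sin δ cos θ = (0.4258)(0.1860) + (0.9048)(0.9825)(-0.7627) = -0.5988, so φ₂ = -36.79°.
Δλ = atan2(sin θ sin δ cos φ₁, cos δ − sin φ₁ sin φ₂) = atan2(0.5750, 0.4410) = 52.514°.
λ₂ = 74.910° + 52.514° = 127.42°.

-36.79°, 127.42°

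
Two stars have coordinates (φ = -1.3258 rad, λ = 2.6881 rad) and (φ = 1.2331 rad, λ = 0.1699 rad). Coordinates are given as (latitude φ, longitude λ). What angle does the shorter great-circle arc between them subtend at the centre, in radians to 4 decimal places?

Let φ₁ = -1.3258 rad, φ₂ = 1.2331 rad, and Δλ = -2.5182 rad.
Haversine: a = sin²(Δφ/2) + cos φ₁ cos φ₂ sin²(Δλ/2) = 0.9175 + (0.2426)(0.3313)(0.9060) = 0.99030.
Central angle c = 2·arcsin(√a) = 2.94425 rad.
So the angular separation is 2.9442 rad.

2.9442 rad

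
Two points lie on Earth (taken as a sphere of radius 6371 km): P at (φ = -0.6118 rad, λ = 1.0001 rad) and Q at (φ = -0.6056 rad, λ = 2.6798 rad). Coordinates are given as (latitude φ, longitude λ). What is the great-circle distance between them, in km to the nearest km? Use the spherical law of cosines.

With latitudes φ₁ = -35.054°, φ₂ = -34.698° and longitude difference Δλ = 96.240°:
cos c = sin φ₁ sin φ₂ + cos φ₁ cos φ₂ cos Δλ = (-0.5743)(-0.5693) + (0.8186)(0.8222)(-0.1087) = 0.25380,
so c = arccos(0.25380) = 1.31419 rad.
Distance = R·c = 6371 × 1.3142 ≈ 8373 km.

8373 km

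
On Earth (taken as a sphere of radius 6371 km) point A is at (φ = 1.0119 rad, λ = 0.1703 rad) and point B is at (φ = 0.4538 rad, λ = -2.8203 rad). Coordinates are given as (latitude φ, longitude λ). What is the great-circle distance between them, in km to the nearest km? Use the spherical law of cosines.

10642 km

With latitudes φ₁ = 57.978°, φ₂ = 26.001° and longitude difference Δλ = -171.349°:
cos c = sin φ₁ sin φ₂ + cos φ₁ cos φ₂ cos Δλ = (0.8478)(0.4384) + (0.5303)(0.8988)(-0.9886) = -0.09948,
so c = arccos(-0.09948) = 1.67044 rad.
Distance = R·c = 6371 × 1.6704 ≈ 10642 km.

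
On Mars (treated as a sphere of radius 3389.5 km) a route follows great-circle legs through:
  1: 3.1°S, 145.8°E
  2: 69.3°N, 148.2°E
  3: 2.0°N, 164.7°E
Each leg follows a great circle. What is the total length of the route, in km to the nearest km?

8319 km

Leg 1→2: central angle 1.2639 rad, distance 4284.1 km.
Leg 2→3: central angle 1.1903 rad, distance 4034.6 km.
Total: 4284.1 + 4034.6 ≈ 8319 km.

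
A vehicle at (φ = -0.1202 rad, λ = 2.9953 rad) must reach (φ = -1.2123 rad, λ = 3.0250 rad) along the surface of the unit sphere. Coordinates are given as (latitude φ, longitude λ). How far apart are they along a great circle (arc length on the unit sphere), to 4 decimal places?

1.0923

Let φ₁ = -0.1202 rad, φ₂ = -1.2123 rad, and Δλ = 0.0297 rad.
Haversine: a = sin²(Δφ/2) + cos φ₁ cos φ₂ sin²(Δλ/2) = 0.2697 + (0.9928)(0.3509)(0.0002) = 0.26977.
Central angle c = 2·arcsin(√a) = 1.09227 rad.
On the unit sphere the arc length equals the central angle: 1.0923.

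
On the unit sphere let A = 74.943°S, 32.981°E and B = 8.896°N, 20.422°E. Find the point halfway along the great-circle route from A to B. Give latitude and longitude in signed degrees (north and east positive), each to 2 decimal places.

-33.13°, 23.03°

Central angle δ = 1.4694 rad. Interpolating on the sphere with fraction f = 0.5:
P = [sin((1−f)δ)·A + sin(fδ)·B] / sin δ = 0.6738·A + 0.6738·B in Cartesian coordinates,
giving P = (0.7707, 0.3276, -0.5465), i.e. latitude -33.13°, longitude 23.03°.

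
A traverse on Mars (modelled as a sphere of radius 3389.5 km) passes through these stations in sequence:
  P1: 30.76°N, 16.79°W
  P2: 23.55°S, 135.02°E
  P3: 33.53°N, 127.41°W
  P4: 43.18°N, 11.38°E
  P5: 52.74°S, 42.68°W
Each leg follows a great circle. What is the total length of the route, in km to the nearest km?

27441 km

Leg P1→P2: central angle 2.6875 rad, distance 9109.2 km.
Leg P2→P3: central angle 1.8980 rad, distance 6433.2 km.
Leg P3→P4: central angle 1.6502 rad, distance 5593.3 km.
Leg P4→P5: central angle 1.8603 rad, distance 6305.6 km.
Total: 9109.2 + 6433.2 + 5593.3 + 6305.6 ≈ 27441 km.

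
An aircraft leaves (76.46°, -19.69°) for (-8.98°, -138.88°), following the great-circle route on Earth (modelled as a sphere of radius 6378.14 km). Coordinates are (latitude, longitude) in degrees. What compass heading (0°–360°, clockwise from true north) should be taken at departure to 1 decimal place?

Δλ = -119.190° = -2.0803 rad.
y = sin Δλ · cos φ₂ = (-0.8730)(0.9877) = -0.8623
x = cos φ₁ sin φ₂ − sin φ₁ cos φ₂ cos Δλ = (0.2341)(-0.1561) − (0.9722)(0.9877)(-0.4877) = 0.4318
θ = atan2(y, x) = -63.40°; adding 360° gives 296.6°.

296.6°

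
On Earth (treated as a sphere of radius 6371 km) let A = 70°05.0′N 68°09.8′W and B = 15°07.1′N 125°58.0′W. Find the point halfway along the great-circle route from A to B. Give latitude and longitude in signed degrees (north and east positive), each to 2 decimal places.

45.44°, -111.86°

Central angle δ = 1.1369 rad. Interpolating on the sphere with fraction f = 0.5:
P = [sin((1−f)δ)·A + sin(fδ)·B] / sin δ = 0.5933·A + 0.5933·B in Cartesian coordinates,
giving P = (-0.2612, -0.6512, 0.7126), i.e. latitude 45.44°, longitude -111.86°.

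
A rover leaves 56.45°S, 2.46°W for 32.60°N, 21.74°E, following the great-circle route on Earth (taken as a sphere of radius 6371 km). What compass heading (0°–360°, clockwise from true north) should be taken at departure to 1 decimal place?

20.2°

Δλ = 24.200° = 0.4224 rad.
y = sin Δλ · cos φ₂ = (0.4099)(0.8425) = 0.3453
x = cos φ₁ sin φ₂ − sin φ₁ cos φ₂ cos Δλ = (0.5527)(0.5388) − (-0.8334)(0.8425)(0.9121) = 0.9382
θ = atan2(y, x) = 20.21°, so the bearing is 20.2°.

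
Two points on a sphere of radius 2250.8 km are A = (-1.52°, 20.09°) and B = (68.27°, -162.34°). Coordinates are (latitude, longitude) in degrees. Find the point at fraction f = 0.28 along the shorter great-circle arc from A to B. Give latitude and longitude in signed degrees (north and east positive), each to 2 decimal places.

30.18°, 20.69°

Central angle δ = 1.9762 rad. Interpolating on the sphere with fraction f = 0.28:
P = [sin((1−f)δ)·A + sin(fδ)·B] / sin δ = 1.0763·A + 0.5719·B in Cartesian coordinates,
giving P = (0.8087, 0.3054, 0.5027), i.e. latitude 30.18°, longitude 20.69°.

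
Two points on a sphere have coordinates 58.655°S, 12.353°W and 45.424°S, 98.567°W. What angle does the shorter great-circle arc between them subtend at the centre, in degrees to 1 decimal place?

50.8°

With latitudes φ₁ = -58.655°, φ₂ = -45.424° and longitude difference Δλ = -86.214°:
cos c = sin φ₁ sin φ₂ + cos φ₁ cos φ₂ cos Δλ = (-0.8541)(-0.7123) + (0.5202)(0.7019)(0.0660) = 0.63246,
so c = arccos(0.63246) = 0.88607 rad.
So the angular separation is 50.8°.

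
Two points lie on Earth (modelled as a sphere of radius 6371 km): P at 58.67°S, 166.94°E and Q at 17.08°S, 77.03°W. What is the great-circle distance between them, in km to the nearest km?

9799 km

With latitudes φ₁ = -58.670°, φ₂ = -17.080° and longitude difference Δλ = 116.030°:
cos c = sin φ₁ sin φ₂ + cos φ₁ cos φ₂ cos Δλ = (-0.8542)(-0.2937) + (0.5200)(0.9559)(-0.4388) = 0.03276,
so c = arccos(0.03276) = 1.53803 rad.
Distance = R·c = 6371 × 1.5380 ≈ 9799 km.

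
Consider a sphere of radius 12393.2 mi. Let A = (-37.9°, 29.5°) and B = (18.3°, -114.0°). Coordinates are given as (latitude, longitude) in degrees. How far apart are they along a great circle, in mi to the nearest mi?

With latitudes φ₁ = -37.900°, φ₂ = 18.300° and longitude difference Δλ = -143.500°:
cos c = sin φ₁ sin φ₂ + cos φ₁ cos φ₂ cos Δλ = (-0.6143)(0.3140) + (0.7891)(0.9494)(-0.8039) = -0.79511,
so c = arccos(-0.79511) = 2.48999 rad.
Distance = R·c = 12393.2 × 2.4900 ≈ 30859 mi.

30859 mi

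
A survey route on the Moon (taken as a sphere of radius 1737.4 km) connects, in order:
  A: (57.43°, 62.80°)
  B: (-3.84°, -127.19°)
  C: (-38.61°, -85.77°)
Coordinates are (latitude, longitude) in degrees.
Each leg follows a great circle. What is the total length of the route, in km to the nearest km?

Leg A→B: central angle 2.1962 rad, distance 3815.7 km.
Leg B→C: central angle 0.8938 rad, distance 1552.9 km.
Total: 3815.7 + 1552.9 ≈ 5369 km.

5369 km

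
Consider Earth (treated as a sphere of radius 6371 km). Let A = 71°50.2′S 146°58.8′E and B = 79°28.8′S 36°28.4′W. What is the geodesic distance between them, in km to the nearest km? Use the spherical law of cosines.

3188 km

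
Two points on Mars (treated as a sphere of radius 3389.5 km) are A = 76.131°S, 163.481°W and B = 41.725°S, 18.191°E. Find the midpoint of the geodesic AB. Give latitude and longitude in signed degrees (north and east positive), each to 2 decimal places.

-72.79°, 18.98°

Central angle δ = 1.0845 rad. Interpolating on the sphere with fraction f = 0.5:
P = [sin((1−f)δ)·A + sin(fδ)·B] / sin δ = 0.5837·A + 0.5837·B in Cartesian coordinates,
giving P = (0.2798, 0.0962, -0.9552), i.e. latitude -72.79°, longitude 18.98°.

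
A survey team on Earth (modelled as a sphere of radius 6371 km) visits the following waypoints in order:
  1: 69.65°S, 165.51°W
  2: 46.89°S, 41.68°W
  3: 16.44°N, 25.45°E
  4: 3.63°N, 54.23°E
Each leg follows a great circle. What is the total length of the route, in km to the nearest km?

19432 km

Leg 1→2: central angle 0.9858 rad, distance 6280.7 km.
Leg 2→3: central angle 1.5226 rad, distance 9700.8 km.
Leg 3→4: central angle 0.5416 rad, distance 3450.7 km.
Total: 6280.7 + 9700.8 + 3450.7 ≈ 19432 km.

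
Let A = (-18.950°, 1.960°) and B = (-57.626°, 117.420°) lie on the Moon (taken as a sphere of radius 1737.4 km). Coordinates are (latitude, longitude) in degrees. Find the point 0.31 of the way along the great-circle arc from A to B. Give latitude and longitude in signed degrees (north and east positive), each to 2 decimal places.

-41.60°, 18.99°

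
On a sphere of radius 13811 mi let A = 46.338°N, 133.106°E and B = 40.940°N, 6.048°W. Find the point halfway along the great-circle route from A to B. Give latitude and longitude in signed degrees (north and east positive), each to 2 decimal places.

69.77°, 56.65°

Central angle δ = 1.4912 rad. Interpolating on the sphere with fraction f = 0.5:
P = [sin((1−f)δ)·A + sin(fδ)·B] / sin δ = 0.6806·A + 0.6806·B in Cartesian coordinates,
giving P = (0.1902, 0.2889, 0.9383), i.e. latitude 69.77°, longitude 56.65°.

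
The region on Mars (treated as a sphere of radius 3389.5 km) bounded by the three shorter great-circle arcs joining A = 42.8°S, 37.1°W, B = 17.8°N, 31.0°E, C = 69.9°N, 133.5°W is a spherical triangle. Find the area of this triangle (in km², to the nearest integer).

25784871 km²

Side lengths (central angles): a = 1.5990, b = 2.2999, c = 1.5179 rad; semiperimeter s = 2.7084.
By l'Huilier's theorem, tan(E/4) = √[tan(s/2) tan((s−a)/2) tan((s−b)/2) tan((s−c)/2)], giving spherical excess E = 2.2444 rad.
Area = E·R² = 2.2444 × (3389.5)² ≈ 25784871 km².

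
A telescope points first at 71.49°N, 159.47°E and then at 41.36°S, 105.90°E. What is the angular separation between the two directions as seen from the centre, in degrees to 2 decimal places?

With latitudes φ₁ = 71.490°, φ₂ = -41.360° and longitude difference Δλ = -53.570°:
Haversine: a = sin²(Δφ/2) + cos φ₁ cos φ₂ sin²(Δλ/2) = 0.6942 + (0.3175)(0.7506)(0.2031) = 0.74255.
Central angle c = 2·arcsin(√a) = 2.07728 rad.
So the angular separation is 119.02°.

119.02°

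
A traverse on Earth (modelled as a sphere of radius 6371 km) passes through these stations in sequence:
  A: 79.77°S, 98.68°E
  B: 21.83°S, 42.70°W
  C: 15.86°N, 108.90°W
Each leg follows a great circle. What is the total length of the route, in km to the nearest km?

16822 km

Leg A→B: central angle 1.3314 rad, distance 8482.2 km.
Leg B→C: central angle 1.3091 rad, distance 8340.2 km.
Total: 8482.2 + 8340.2 ≈ 16822 km.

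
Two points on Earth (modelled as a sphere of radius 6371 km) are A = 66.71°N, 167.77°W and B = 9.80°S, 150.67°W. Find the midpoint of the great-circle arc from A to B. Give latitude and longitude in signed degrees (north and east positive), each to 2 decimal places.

Central angle δ = 1.3530 rad. Interpolating on the sphere with fraction f = 0.5:
P = [sin((1−f)δ)·A + sin(fδ)·B] / sin δ = 0.6412·A + 0.6412·B in Cartesian coordinates,
giving P = (-0.7986, -0.3632, 0.4798), i.e. latitude 28.67°, longitude -155.54°.

28.67°, -155.54°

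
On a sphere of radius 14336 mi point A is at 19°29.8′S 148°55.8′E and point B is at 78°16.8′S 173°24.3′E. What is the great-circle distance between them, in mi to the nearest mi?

With latitudes φ₁ = -19.497°, φ₂ = -78.280° and longitude difference Δλ = 24.475°:
Haversine: a = sin²(Δφ/2) + cos φ₁ cos φ₂ sin²(Δλ/2) = 0.2409 + (0.9427)(0.2031)(0.0449) = 0.24947.
Central angle c = 2·arcsin(√a) = 1.04596 rad.
Distance = R·c = 14336 × 1.0460 ≈ 14995 mi.

14995 mi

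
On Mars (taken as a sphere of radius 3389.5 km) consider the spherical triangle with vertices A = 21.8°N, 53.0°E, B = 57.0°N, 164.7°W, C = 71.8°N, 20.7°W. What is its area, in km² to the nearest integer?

6305435 km²

Side lengths (central angles): a = 0.8512, b = 1.1217, c = 1.6596 rad; semiperimeter s = 1.8162.
By l'Huilier's theorem, tan(E/4) = √[tan(s/2) tan((s−a)/2) tan((s−b)/2) tan((s−c)/2)], giving spherical excess E = 0.5488 rad.
Area = E·R² = 0.5488 × (3389.5)² ≈ 6305435 km².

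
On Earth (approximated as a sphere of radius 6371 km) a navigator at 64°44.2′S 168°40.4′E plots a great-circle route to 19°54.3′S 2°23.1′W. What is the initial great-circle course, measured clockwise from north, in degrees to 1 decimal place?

188.4°

Δλ = -171.058° = -2.9855 rad.
y = sin Δλ · cos φ₂ = (-0.1554)(0.9403) = -0.1461
x = cos φ₁ sin φ₂ − sin φ₁ cos φ₂ cos Δλ = (0.4268)(-0.3405) − (-0.9044)(0.9403)(-0.9878) = -0.9853
θ = atan2(y, x) = -171.56°; adding 360° gives 188.4°.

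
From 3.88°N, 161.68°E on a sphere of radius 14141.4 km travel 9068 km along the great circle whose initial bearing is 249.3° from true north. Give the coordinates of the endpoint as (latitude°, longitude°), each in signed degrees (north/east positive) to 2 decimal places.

Angular distance δ = d/R = 9068/14141.4 = 0.64124 rad; initial bearing θ = 4.3511 rad.
sin φ₂ = sin φ₁ cos δ + cos φ₁ sin δ cos θ = (0.0677)(0.8014) + (0.9977)(0.5982)(-0.3535) = -0.1567, so φ₂ = -9.02°.
Δλ = atan2(sin θ sin δ cos φ₁, cos δ − sin φ₁ sin φ₂) = atan2(-0.5583, 0.8120) = -34.512°.
λ₂ = 161.680° − 34.512° = 127.17°.

-9.02°, 127.17°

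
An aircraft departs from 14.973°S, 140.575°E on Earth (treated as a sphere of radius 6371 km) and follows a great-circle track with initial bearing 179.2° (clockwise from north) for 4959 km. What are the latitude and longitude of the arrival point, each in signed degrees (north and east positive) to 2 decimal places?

Angular distance δ = d/R = 4959/6371 = 0.77837 rad; initial bearing θ = 3.1276 rad.
sin φ₂ = sin φ₁ cos δ + cos φ₁ sin δ cos θ = (-0.2584)(0.7121) + (0.9660)(0.7021)(-0.9999) = -0.8622, so φ₂ = -59.56°.
Δλ = atan2(sin θ sin δ cos φ₁, cos δ − sin φ₁ sin φ₂) = atan2(0.0095, 0.4893) = 1.109°.
λ₂ = 140.575° + 1.109° = 141.68°.

-59.56°, 141.68°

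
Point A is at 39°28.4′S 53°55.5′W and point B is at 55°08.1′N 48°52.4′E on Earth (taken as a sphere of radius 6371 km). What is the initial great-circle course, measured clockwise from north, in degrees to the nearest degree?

45°

With φ₁ = -0.6889, φ₂ = 0.9623, Δλ = 1.7942 rad, the forward-azimuth formula gives
θ = atan2( sin Δλ cos φ₂ , cos φ₁ sin φ₂ − sin φ₁ cos φ₂ cos Δλ ) = atan2(0.5574, 0.5529) = 45.24°.
So the initial bearing is 45°.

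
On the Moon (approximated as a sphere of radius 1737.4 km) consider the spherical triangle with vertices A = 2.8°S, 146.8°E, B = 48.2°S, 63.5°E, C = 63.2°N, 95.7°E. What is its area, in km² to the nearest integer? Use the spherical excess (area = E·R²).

Side lengths (central angles): a = 1.9945, b = 1.3293, c = 1.4565 rad; semiperimeter s = 2.3901.
By l'Huilier's theorem, tan(E/4) = √[tan(s/2) tan((s−a)/2) tan((s−b)/2) tan((s−c)/2)], giving spherical excess E = 1.4788 rad.
Area = E·R² = 1.4788 × (1737.4)² ≈ 4463846 km².

4463846 km²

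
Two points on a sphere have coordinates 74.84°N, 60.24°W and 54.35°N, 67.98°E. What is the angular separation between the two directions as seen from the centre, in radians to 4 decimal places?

0.8093 rad

With latitudes φ₁ = 74.840°, φ₂ = 54.350° and longitude difference Δλ = 128.220°:
cos c = sin φ₁ sin φ₂ + cos φ₁ cos φ₂ cos Δλ = (0.9652)(0.8126) + (0.2615)(0.5828)(-0.6187) = 0.69001,
so c = arccos(0.69001) = 0.80929 rad.
So the angular separation is 0.8093 rad.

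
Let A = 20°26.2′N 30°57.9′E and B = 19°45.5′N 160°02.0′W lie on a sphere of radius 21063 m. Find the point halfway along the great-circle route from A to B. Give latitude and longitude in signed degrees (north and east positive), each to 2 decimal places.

75.32°, 116.75°

Central angle δ = 2.4153 rad. Interpolating on the sphere with fraction f = 0.5:
P = [sin((1−f)δ)·A + sin(fδ)·B] / sin δ = 1.4076·A + 1.4076·B in Cartesian coordinates,
giving P = (-0.1141, 0.2263, 0.9674), i.e. latitude 75.32°, longitude 116.75°.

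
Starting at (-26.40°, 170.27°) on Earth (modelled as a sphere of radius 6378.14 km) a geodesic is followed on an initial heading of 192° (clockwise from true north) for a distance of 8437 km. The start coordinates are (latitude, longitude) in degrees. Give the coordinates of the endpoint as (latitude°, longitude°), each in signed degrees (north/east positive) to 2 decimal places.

-73.43°, 35.24°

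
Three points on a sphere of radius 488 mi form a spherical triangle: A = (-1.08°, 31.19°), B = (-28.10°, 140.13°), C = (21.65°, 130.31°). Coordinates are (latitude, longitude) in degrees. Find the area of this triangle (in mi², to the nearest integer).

263493 mi²

Side lengths (central angles): a = 0.8839, b = 1.7257, c = 1.8519 rad; semiperimeter s = 2.2307.
By l'Huilier's theorem, tan(E/4) = √[tan(s/2) tan((s−a)/2) tan((s−b)/2) tan((s−c)/2)], giving spherical excess E = 1.1064 rad.
Area = E·R² = 1.1064 × (488)² ≈ 263493 mi².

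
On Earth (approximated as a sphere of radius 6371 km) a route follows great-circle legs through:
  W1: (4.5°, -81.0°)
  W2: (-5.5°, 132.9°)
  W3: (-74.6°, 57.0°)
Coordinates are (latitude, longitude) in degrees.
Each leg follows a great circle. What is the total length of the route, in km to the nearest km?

25263 km

Leg W1→W2: central angle 2.5520 rad, distance 16258.8 km.
Leg W2→W3: central angle 1.4133 rad, distance 9004.4 km.
Total: 16258.8 + 9004.4 ≈ 25263 km.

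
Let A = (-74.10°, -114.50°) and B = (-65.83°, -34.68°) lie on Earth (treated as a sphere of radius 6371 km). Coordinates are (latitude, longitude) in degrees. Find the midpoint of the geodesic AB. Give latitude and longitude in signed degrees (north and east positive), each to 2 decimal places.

Central angle δ = 0.4573 rad. Interpolating on the sphere with fraction f = 0.5:
P = [sin((1−f)δ)·A + sin(fδ)·B] / sin δ = 0.5134·A + 0.5134·B in Cartesian coordinates,
giving P = (0.1145, -0.2476, -0.9621), i.e. latitude -74.17°, longitude -65.17°.

-74.17°, -65.17°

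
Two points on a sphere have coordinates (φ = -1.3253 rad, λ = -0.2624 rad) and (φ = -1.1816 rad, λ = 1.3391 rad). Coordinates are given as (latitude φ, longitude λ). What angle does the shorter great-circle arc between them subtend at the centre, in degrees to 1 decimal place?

26.5°

Let φ₁ = -1.3253 rad, φ₂ = -1.1816 rad, and Δλ = 1.6015 rad.
Haversine: a = sin²(Δφ/2) + cos φ₁ cos φ₂ sin²(Δλ/2) = 0.0052 + (0.2430)(0.3794)(0.5153) = 0.05268.
Central angle c = 2·arcsin(√a) = 0.46317 rad.
So the angular separation is 26.5°.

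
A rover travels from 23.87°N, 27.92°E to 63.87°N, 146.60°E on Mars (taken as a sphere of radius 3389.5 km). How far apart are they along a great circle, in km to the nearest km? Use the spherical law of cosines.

4745 km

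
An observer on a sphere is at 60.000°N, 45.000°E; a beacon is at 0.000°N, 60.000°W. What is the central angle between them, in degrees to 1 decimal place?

In radians: φ₁ = 1.0472, φ₂ = 0.0000, Δλ = -105.000° = -1.8326 rad.
cos c = sin φ₁ sin φ₂ + cos φ₁ cos φ₂ cos Δλ = (0.8660)(0.0000) + (0.5000)(1.0000)(-0.2588) = -0.12941,
so c = arccos(-0.12941) = 1.70057 rad.
So the angular separation is 97.4°.

97.4°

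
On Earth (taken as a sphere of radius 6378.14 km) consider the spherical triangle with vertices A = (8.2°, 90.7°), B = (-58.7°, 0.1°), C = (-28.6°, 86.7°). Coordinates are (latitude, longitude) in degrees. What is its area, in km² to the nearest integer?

9959926 km²

Side lengths (central angles): a = 1.1196, b = 0.6458, c = 1.6984 rad; semiperimeter s = 1.7319.
By l'Huilier's theorem, tan(E/4) = √[tan(s/2) tan((s−a)/2) tan((s−b)/2) tan((s−c)/2)], giving spherical excess E = 0.2448 rad.
Area = E·R² = 0.2448 × (6378.14)² ≈ 9959926 km².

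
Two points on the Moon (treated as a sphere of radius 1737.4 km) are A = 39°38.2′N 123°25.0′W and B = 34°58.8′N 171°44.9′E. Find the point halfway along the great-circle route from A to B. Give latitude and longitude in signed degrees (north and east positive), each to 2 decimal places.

42.07°, -156.96°

The central angle between A and B is δ = 0.8841 rad.
With f = 0.5, the slerp weights are sin((1−f)δ)/sin δ = 0.5532 and sin(fδ)/sin δ = 0.5532.
Weighted sum of the unit vectors: (0.5532)·(-0.4241,-0.6428,0.6379) + (0.5532)·(-0.8109,0.1176,0.5733) = (-0.6832, -0.2905, 0.6700).
Converting back: φ = atan2(z, √(x²+y²)) = 42.07°, λ = atan2(y, x) = -156.96°.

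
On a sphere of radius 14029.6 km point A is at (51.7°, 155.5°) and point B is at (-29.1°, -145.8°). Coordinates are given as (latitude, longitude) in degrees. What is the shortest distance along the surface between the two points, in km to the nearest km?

23447 km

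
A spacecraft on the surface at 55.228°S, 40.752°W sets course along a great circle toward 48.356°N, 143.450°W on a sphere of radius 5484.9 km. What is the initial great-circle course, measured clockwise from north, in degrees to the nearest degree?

295°

With φ₁ = -0.9639, φ₂ = 0.8440, Δλ = -1.7924 rad, the forward-azimuth formula gives
θ = atan2( sin Δλ cos φ₂ , cos φ₁ sin φ₂ − sin φ₁ cos φ₂ cos Δλ ) = atan2(-0.6482, 0.3062) = -64.72°.
Adding 360° brings this into [0°, 360°): 295°.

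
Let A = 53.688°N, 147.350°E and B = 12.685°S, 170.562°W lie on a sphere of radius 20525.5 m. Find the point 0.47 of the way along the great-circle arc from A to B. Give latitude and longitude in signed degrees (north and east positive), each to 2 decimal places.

The central angle between A and B is δ = 1.3163 rad.
With f = 0.47, the slerp weights are sin((1−f)δ)/sin δ = 0.6638 and sin(fδ)/sin δ = 0.5992.
Weighted sum of the unit vectors: (0.6638)·(-0.4986,0.3195,0.8058) + (0.5992)·(-0.9624,-0.1600,-0.2196) = (-0.9077, 0.1162, 0.4033).
Converting back: φ = atan2(z, √(x²+y²)) = 23.78°, λ = atan2(y, x) = 172.70°.

23.78°, 172.70°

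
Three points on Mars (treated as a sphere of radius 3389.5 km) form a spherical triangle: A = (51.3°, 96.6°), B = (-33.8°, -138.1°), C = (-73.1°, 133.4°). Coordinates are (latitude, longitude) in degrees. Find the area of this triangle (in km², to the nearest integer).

Side lengths (central angles): a = 1.0020, b = 2.2158, c = 2.3956 rad; semiperimeter s = 2.8067.
By l'Huilier's theorem, tan(E/4) = √[tan(s/2) tan((s−a)/2) tan((s−b)/2) tan((s−c)/2)], giving spherical excess E = 2.4145 rad.
Area = E·R² = 2.4145 × (3389.5)² ≈ 27739359 km².

27739359 km²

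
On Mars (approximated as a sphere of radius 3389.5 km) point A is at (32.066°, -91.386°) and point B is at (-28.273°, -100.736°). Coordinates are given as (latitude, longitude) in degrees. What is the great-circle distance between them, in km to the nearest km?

3608 km

In radians: φ₁ = 0.5597, φ₂ = -0.4935, Δλ = -9.350° = -0.1632 rad.
Haversine: a = sin²(Δφ/2) + cos φ₁ cos φ₂ sin²(Δλ/2) = 0.2526 + (0.8474)(0.8807)(0.0066) = 0.25752.
Central angle c = 2·arcsin(√a) = 1.06449 rad.
Distance = R·c = 3389.5 × 1.0645 ≈ 3608 km.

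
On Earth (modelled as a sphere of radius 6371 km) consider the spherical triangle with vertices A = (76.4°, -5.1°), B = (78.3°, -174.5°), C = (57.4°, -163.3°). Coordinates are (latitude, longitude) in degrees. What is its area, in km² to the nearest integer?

1360581 km²

Side lengths (central angles): a = 0.3706, b = 0.7937, c = 0.4397 rad; semiperimeter s = 0.8020.
By l'Huilier's theorem, tan(E/4) = √[tan(s/2) tan((s−a)/2) tan((s−b)/2) tan((s−c)/2)], giving spherical excess E = 0.0335 rad.
Area = E·R² = 0.0335 × (6371)² ≈ 1360581 km².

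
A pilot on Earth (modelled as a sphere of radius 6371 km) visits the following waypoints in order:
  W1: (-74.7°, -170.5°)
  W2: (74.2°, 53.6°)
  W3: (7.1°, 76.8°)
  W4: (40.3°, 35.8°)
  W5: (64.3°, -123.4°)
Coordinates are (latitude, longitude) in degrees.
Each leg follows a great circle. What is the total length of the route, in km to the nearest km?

40073 km

Leg W1→W2: central angle 2.9398 rad, distance 18729.5 km.
Leg W2→W3: central angle 1.1947 rad, distance 7611.6 km.
Leg W3→W4: central angle 0.8617 rad, distance 5490.1 km.
Leg W4→W5: central angle 1.2936 rad, distance 8241.8 km.
Total: 18729.5 + 7611.6 + 5490.1 + 8241.8 ≈ 40073 km.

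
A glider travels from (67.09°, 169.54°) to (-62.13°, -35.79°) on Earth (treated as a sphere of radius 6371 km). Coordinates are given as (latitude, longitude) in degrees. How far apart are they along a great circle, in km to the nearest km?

Let φ₁ = 1.1709 rad, φ₂ = -1.0844 rad, and Δλ = 2.6995 rad.
Haversine: a = sin²(Δφ/2) + cos φ₁ cos φ₂ sin²(Δλ/2) = 0.8161 + (0.3893)(0.4675)(0.9519) = 0.98938.
Central angle c = 2·arcsin(√a) = 2.93512 rad.
Distance = R·c = 6371 × 2.9351 ≈ 18700 km.

18700 km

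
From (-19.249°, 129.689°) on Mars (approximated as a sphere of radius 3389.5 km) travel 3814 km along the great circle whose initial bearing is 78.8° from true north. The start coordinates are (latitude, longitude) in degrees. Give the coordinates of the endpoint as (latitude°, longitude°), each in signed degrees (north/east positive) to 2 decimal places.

Angular distance δ = d/R = 3814/3389.5 = 1.12524 rad; initial bearing θ = 1.3753 rad.
sin φ₂ = sin φ₁ cos δ + cos φ₁ sin δ cos θ = (-0.3297)(0.4310) + (0.9441)(0.9024)(0.1942) = 0.0234, so φ₂ = 1.34°.
Δλ = atan2(sin θ sin δ cos φ₁, cos δ − sin φ₁ sin φ₂) = atan2(0.8357, 0.4387) = 62.304°.
λ₂ = 129.689° + 62.304° = 191.99° → -168.01° after wrapping to (−180°, 180°].

1.34°, -168.01°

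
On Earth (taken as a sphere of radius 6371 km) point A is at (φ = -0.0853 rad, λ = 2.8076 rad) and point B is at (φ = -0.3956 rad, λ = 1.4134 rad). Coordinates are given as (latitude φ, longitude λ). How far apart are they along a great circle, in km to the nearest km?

8761 km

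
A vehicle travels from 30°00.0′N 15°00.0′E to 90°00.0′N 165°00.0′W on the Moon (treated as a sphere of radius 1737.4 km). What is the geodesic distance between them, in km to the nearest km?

1819 km

With latitudes φ₁ = 30.000°, φ₂ = 90.000° and longitude difference Δλ = -180.000°:
cos c = sin φ₁ sin φ₂ + cos φ₁ cos φ₂ cos Δλ = (0.5000)(1.0000) + (0.8660)(0.0000)(-1.0000) = 0.50000,
so c = arccos(0.50000) = 1.04720 rad.
Distance = R·c = 1737.4 × 1.0472 ≈ 1819 km.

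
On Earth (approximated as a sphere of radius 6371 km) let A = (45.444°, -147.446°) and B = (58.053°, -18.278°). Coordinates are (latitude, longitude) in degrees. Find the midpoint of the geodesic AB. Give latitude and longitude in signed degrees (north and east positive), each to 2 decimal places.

The central angle between A and B is δ = 1.1916 rad.
With f = 0.5, the slerp weights are sin((1−f)δ)/sin δ = 0.6041 and sin(fδ)/sin δ = 0.6041.
Weighted sum of the unit vectors: (0.6041)·(-0.5914,-0.3775,0.7126) + (0.6041)·(0.5024,-0.1660,0.8485) = (-0.0537, -0.3283, 0.9430).
Converting back: φ = atan2(z, √(x²+y²)) = 70.57°, λ = atan2(y, x) = -99.29°.

70.57°, -99.29°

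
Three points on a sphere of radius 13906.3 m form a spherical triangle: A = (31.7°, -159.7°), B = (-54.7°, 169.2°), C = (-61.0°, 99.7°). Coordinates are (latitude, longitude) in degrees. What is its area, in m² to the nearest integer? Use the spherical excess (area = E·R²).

74280059 m²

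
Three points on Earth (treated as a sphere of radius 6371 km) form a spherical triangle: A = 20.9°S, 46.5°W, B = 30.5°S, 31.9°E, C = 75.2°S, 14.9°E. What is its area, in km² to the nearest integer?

20107814 km²

Side lengths (central angles): a = 0.7937, b = 1.0938, c = 1.2208 rad; semiperimeter s = 1.5541.
By l'Huilier's theorem, tan(E/4) = √[tan(s/2) tan((s−a)/2) tan((s−b)/2) tan((s−c)/2)], giving spherical excess E = 0.4954 rad.
Area = E·R² = 0.4954 × (6371)² ≈ 20107814 km².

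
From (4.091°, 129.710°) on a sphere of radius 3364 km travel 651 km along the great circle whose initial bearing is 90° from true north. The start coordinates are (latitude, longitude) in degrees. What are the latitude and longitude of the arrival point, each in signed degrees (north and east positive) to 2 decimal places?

4.01°, 140.83°

Angular distance δ = d/R = 651/3364 = 0.19352 rad; initial bearing θ = 1.5708 rad.
sin φ₂ = sin φ₁ cos δ + cos φ₁ sin δ cos θ = (0.0713)(0.9813) + (0.9975)(0.1923)(0.0000) = 0.0700, so φ₂ = 4.01°.
Δλ = atan2(sin θ sin δ cos φ₁, cos δ − sin φ₁ sin φ₂) = atan2(0.1918, 0.9763) = 11.115°.
λ₂ = 129.710° + 11.115° = 140.83°.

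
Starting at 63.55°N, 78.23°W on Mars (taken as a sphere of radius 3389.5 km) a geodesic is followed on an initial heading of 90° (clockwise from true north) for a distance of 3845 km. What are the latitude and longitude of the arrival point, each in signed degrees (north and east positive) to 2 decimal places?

Angular distance δ = d/R = 3845/3389.5 = 1.13439 rad; initial bearing θ = 1.5708 rad.
sin φ₂ = sin φ₁ cos δ + cos φ₁ sin δ cos θ = (0.8953)(0.4227) + (0.4454)(0.9063)(0.0000) = 0.3784, so φ₂ = 22.24°.
Δλ = atan2(sin θ sin δ cos φ₁, cos δ − sin φ₁ sin φ₂) = atan2(0.4037, 0.0839) = 78.264°.
λ₂ = -78.230° + 78.264° = 0.03°.

22.24°, 0.03°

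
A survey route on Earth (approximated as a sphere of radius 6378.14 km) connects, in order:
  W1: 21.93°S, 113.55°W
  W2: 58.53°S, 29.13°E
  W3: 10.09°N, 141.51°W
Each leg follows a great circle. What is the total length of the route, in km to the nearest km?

25031 km

Leg W1→W2: central angle 1.6374 rad, distance 10443.8 km.
Leg W2→W3: central angle 2.2870 rad, distance 14587.1 km.
Total: 10443.8 + 14587.1 ≈ 25031 km.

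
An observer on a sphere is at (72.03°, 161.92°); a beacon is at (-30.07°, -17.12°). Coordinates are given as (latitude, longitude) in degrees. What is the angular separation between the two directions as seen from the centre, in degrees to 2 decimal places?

138.04°

With latitudes φ₁ = 72.030°, φ₂ = -30.070° and longitude difference Δλ = -179.040°:
cos c = sin φ₁ sin φ₂ + cos φ₁ cos φ₂ cos Δλ = (0.9512)(-0.5011) + (0.3085)(0.8654)(-0.9999) = -0.74357,
so c = arccos(-0.74357) = 2.40920 rad.
So the angular separation is 138.04°.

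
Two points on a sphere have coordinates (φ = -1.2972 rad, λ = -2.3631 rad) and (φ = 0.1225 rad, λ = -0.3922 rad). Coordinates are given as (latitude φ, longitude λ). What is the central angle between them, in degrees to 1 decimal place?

102.8°

Let φ₁ = -1.2972 rad, φ₂ = 0.1225 rad, and Δλ = 1.9709 rad.
Haversine: a = sin²(Δφ/2) + cos φ₁ cos φ₂ sin²(Δλ/2) = 0.4247 + (0.2702)(0.9925)(0.6948) = 0.61105.
Central angle c = 2·arcsin(√a) = 1.79477 rad.
So the angular separation is 102.8°.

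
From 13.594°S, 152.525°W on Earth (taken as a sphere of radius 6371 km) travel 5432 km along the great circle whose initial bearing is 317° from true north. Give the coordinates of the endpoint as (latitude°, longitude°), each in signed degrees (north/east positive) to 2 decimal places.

22.37°, 173.74°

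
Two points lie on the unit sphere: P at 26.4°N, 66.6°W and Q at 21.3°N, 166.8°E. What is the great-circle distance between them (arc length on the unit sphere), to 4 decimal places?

With latitudes φ₁ = 26.400°, φ₂ = 21.300° and longitude difference Δλ = -126.600°:
cos c = sin φ₁ sin φ₂ + cos φ₁ cos φ₂ cos Δλ = (0.4446)(0.3633) + (0.8957)(0.9317)(-0.5962) = -0.33605,
so c = arccos(-0.33605) = 1.91352 rad.
On the unit sphere the arc length equals the central angle: 1.9135.

1.9135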